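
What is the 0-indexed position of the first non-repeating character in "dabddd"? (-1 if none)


Input: dabddd
Character frequencies:
  'a': 1
  'b': 1
  'd': 4
Scanning left to right for freq == 1:
  Position 0 ('d'): freq=4, skip
  Position 1 ('a'): unique! => answer = 1

1


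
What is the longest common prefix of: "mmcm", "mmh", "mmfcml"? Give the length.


Words: mmcm, mmh, mmfcml
  Position 0: all 'm' => match
  Position 1: all 'm' => match
  Position 2: ('c', 'h', 'f') => mismatch, stop
LCP = "mm" (length 2)

2


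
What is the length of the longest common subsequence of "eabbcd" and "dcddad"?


LCS of "eabbcd" and "dcddad"
DP table:
           d    c    d    d    a    d
      0    0    0    0    0    0    0
  e   0    0    0    0    0    0    0
  a   0    0    0    0    0    1    1
  b   0    0    0    0    0    1    1
  b   0    0    0    0    0    1    1
  c   0    0    1    1    1    1    1
  d   0    1    1    2    2    2    2
LCS length = dp[6][6] = 2

2


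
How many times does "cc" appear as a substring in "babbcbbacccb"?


Searching for "cc" in "babbcbbacccb"
Scanning each position:
  Position 0: "ba" => no
  Position 1: "ab" => no
  Position 2: "bb" => no
  Position 3: "bc" => no
  Position 4: "cb" => no
  Position 5: "bb" => no
  Position 6: "ba" => no
  Position 7: "ac" => no
  Position 8: "cc" => MATCH
  Position 9: "cc" => MATCH
  Position 10: "cb" => no
Total occurrences: 2

2


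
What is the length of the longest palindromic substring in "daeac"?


Input: "daeac"
Checking substrings for palindromes:
  [1:4] "aea" (len 3) => palindrome
Longest palindromic substring: "aea" with length 3

3


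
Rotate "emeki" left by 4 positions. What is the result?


Input: "emeki", rotate left by 4
First 4 characters: "emek"
Remaining characters: "i"
Concatenate remaining + first: "i" + "emek" = "iemek"

iemek


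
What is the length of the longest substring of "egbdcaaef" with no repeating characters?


Input: "egbdcaaef"
Sliding window (track last position of each char):
  Position 0 ('e'): window [0,0] length 1 -- new best
  Position 1 ('g'): window [0,1] length 2 -- new best
  Position 2 ('b'): window [0,2] length 3 -- new best
  Position 3 ('d'): window [0,3] length 4 -- new best
  Position 4 ('c'): window [0,4] length 5 -- new best
  Position 5 ('a'): window [0,5] length 6 -- new best
  Position 6 ('a'): repeat (last at 5), move window start to 6
  Position 6 ('a'): window [6,6] length 1
  Position 7 ('e'): window [6,7] length 2
  Position 8 ('f'): window [6,8] length 3
Longest substring with no repeats: "egbdca" with length 6

6


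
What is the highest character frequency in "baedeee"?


Input: baedeee
Character counts:
  'a': 1
  'b': 1
  'd': 1
  'e': 4
Maximum frequency: 4

4


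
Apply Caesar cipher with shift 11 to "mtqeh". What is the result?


Caesar cipher: shift "mtqeh" by 11
  'm' (pos 12) + 11 = pos 23 = 'x'
  't' (pos 19) + 11 = pos 4 = 'e'
  'q' (pos 16) + 11 = pos 1 = 'b'
  'e' (pos 4) + 11 = pos 15 = 'p'
  'h' (pos 7) + 11 = pos 18 = 's'
Result: xebps

xebps


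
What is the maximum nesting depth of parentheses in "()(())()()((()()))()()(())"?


Input: "()(())()()((()()))()()(())"
Tracking depth:
  Position 0 '(': depth becomes 1
  Position 1 ')': depth becomes 0
  Position 2 '(': depth becomes 1
  Position 3 '(': depth becomes 2
  Position 4 ')': depth becomes 1
  Position 5 ')': depth becomes 0
  Position 6 '(': depth becomes 1
  Position 7 ')': depth becomes 0
  Position 8 '(': depth becomes 1
  Position 9 ')': depth becomes 0
  Position 10 '(': depth becomes 1
  Position 11 '(': depth becomes 2
  Position 12 '(': depth becomes 3
  Position 13 ')': depth becomes 2
  Position 14 '(': depth becomes 3
  Position 15 ')': depth becomes 2
  Position 16 ')': depth becomes 1
  Position 17 ')': depth becomes 0
  Position 18 '(': depth becomes 1
  Position 19 ')': depth becomes 0
  Position 20 '(': depth becomes 1
  Position 21 ')': depth becomes 0
  Position 22 '(': depth becomes 1
  Position 23 '(': depth becomes 2
  Position 24 ')': depth becomes 1
  Position 25 ')': depth becomes 0
Maximum depth reached: 3

3


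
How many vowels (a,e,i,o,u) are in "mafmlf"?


Input: mafmlf
Checking each character:
  'm' at position 0: consonant
  'a' at position 1: vowel (running total: 1)
  'f' at position 2: consonant
  'm' at position 3: consonant
  'l' at position 4: consonant
  'f' at position 5: consonant
Total vowels: 1

1


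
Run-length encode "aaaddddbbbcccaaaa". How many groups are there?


Input: aaaddddbbbcccaaaa
Scanning for consecutive runs:
  Group 1: 'a' x 3 (positions 0-2)
  Group 2: 'd' x 4 (positions 3-6)
  Group 3: 'b' x 3 (positions 7-9)
  Group 4: 'c' x 3 (positions 10-12)
  Group 5: 'a' x 4 (positions 13-16)
Total groups: 5

5


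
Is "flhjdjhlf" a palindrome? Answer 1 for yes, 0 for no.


Input: flhjdjhlf
Reversed: flhjdjhlf
  Compare pos 0 ('f') with pos 8 ('f'): match
  Compare pos 1 ('l') with pos 7 ('l'): match
  Compare pos 2 ('h') with pos 6 ('h'): match
  Compare pos 3 ('j') with pos 5 ('j'): match
Result: palindrome

1


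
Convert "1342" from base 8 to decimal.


Input: "1342" in base 8
Positional expansion:
  Digit '1' (value 1) x 8^3 = 512
  Digit '3' (value 3) x 8^2 = 192
  Digit '4' (value 4) x 8^1 = 32
  Digit '2' (value 2) x 8^0 = 2
Sum = 738

738


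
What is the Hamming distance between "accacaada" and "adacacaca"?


Comparing "accacaada" and "adacacaca" position by position:
  Position 0: 'a' vs 'a' => same
  Position 1: 'c' vs 'd' => differ
  Position 2: 'c' vs 'a' => differ
  Position 3: 'a' vs 'c' => differ
  Position 4: 'c' vs 'a' => differ
  Position 5: 'a' vs 'c' => differ
  Position 6: 'a' vs 'a' => same
  Position 7: 'd' vs 'c' => differ
  Position 8: 'a' vs 'a' => same
Total differences (Hamming distance): 6

6


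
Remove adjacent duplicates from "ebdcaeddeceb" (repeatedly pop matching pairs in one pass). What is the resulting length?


Input: ebdcaeddeceb
Stack-based adjacent duplicate removal:
  Read 'e': push. Stack: e
  Read 'b': push. Stack: eb
  Read 'd': push. Stack: ebd
  Read 'c': push. Stack: ebdc
  Read 'a': push. Stack: ebdca
  Read 'e': push. Stack: ebdcae
  Read 'd': push. Stack: ebdcaed
  Read 'd': matches stack top 'd' => pop. Stack: ebdcae
  Read 'e': matches stack top 'e' => pop. Stack: ebdca
  Read 'c': push. Stack: ebdcac
  Read 'e': push. Stack: ebdcace
  Read 'b': push. Stack: ebdcaceb
Final stack: "ebdcaceb" (length 8)

8


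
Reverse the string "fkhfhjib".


Input: fkhfhjib
Reading characters right to left:
  Position 7: 'b'
  Position 6: 'i'
  Position 5: 'j'
  Position 4: 'h'
  Position 3: 'f'
  Position 2: 'h'
  Position 1: 'k'
  Position 0: 'f'
Reversed: bijhfhkf

bijhfhkf


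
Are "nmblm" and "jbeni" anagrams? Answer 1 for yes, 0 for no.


Strings: "nmblm", "jbeni"
Sorted first:  blmmn
Sorted second: beijn
Differ at position 1: 'l' vs 'e' => not anagrams

0


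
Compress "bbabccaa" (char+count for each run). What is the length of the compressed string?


Input: bbabccaa
Runs:
  'b' x 2 => "b2"
  'a' x 1 => "a1"
  'b' x 1 => "b1"
  'c' x 2 => "c2"
  'a' x 2 => "a2"
Compressed: "b2a1b1c2a2"
Compressed length: 10

10


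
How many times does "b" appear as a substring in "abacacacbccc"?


Searching for "b" in "abacacacbccc"
Scanning each position:
  Position 0: "a" => no
  Position 1: "b" => MATCH
  Position 2: "a" => no
  Position 3: "c" => no
  Position 4: "a" => no
  Position 5: "c" => no
  Position 6: "a" => no
  Position 7: "c" => no
  Position 8: "b" => MATCH
  Position 9: "c" => no
  Position 10: "c" => no
  Position 11: "c" => no
Total occurrences: 2

2


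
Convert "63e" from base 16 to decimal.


Input: "63e" in base 16
Positional expansion:
  Digit '6' (value 6) x 16^2 = 1536
  Digit '3' (value 3) x 16^1 = 48
  Digit 'e' (value 14) x 16^0 = 14
Sum = 1598

1598


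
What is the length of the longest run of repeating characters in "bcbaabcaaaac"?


Input: "bcbaabcaaaac"
Scanning for longest run:
  Position 1 ('c'): new char, reset run to 1
  Position 2 ('b'): new char, reset run to 1
  Position 3 ('a'): new char, reset run to 1
  Position 4 ('a'): continues run of 'a', length=2
  Position 5 ('b'): new char, reset run to 1
  Position 6 ('c'): new char, reset run to 1
  Position 7 ('a'): new char, reset run to 1
  Position 8 ('a'): continues run of 'a', length=2
  Position 9 ('a'): continues run of 'a', length=3
  Position 10 ('a'): continues run of 'a', length=4
  Position 11 ('c'): new char, reset run to 1
Longest run: 'a' with length 4

4


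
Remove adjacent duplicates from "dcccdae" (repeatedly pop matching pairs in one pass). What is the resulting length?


Input: dcccdae
Stack-based adjacent duplicate removal:
  Read 'd': push. Stack: d
  Read 'c': push. Stack: dc
  Read 'c': matches stack top 'c' => pop. Stack: d
  Read 'c': push. Stack: dc
  Read 'd': push. Stack: dcd
  Read 'a': push. Stack: dcda
  Read 'e': push. Stack: dcdae
Final stack: "dcdae" (length 5)

5


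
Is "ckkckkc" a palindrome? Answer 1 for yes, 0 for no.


Input: ckkckkc
Reversed: ckkckkc
  Compare pos 0 ('c') with pos 6 ('c'): match
  Compare pos 1 ('k') with pos 5 ('k'): match
  Compare pos 2 ('k') with pos 4 ('k'): match
Result: palindrome

1


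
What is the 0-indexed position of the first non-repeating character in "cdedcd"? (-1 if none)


Input: cdedcd
Character frequencies:
  'c': 2
  'd': 3
  'e': 1
Scanning left to right for freq == 1:
  Position 0 ('c'): freq=2, skip
  Position 1 ('d'): freq=3, skip
  Position 2 ('e'): unique! => answer = 2

2


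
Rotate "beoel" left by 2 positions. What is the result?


Input: "beoel", rotate left by 2
First 2 characters: "be"
Remaining characters: "oel"
Concatenate remaining + first: "oel" + "be" = "oelbe"

oelbe


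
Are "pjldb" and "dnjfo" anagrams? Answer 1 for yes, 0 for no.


Strings: "pjldb", "dnjfo"
Sorted first:  bdjlp
Sorted second: dfjno
Differ at position 0: 'b' vs 'd' => not anagrams

0


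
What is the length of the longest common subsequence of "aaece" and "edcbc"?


LCS of "aaece" and "edcbc"
DP table:
           e    d    c    b    c
      0    0    0    0    0    0
  a   0    0    0    0    0    0
  a   0    0    0    0    0    0
  e   0    1    1    1    1    1
  c   0    1    1    2    2    2
  e   0    1    1    2    2    2
LCS length = dp[5][5] = 2

2


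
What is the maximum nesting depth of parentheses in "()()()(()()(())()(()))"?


Input: "()()()(()()(())()(()))"
Tracking depth:
  Position 0 '(': depth becomes 1
  Position 1 ')': depth becomes 0
  Position 2 '(': depth becomes 1
  Position 3 ')': depth becomes 0
  Position 4 '(': depth becomes 1
  Position 5 ')': depth becomes 0
  Position 6 '(': depth becomes 1
  Position 7 '(': depth becomes 2
  Position 8 ')': depth becomes 1
  Position 9 '(': depth becomes 2
  Position 10 ')': depth becomes 1
  Position 11 '(': depth becomes 2
  Position 12 '(': depth becomes 3
  Position 13 ')': depth becomes 2
  Position 14 ')': depth becomes 1
  Position 15 '(': depth becomes 2
  Position 16 ')': depth becomes 1
  Position 17 '(': depth becomes 2
  Position 18 '(': depth becomes 3
  Position 19 ')': depth becomes 2
  Position 20 ')': depth becomes 1
  Position 21 ')': depth becomes 0
Maximum depth reached: 3

3


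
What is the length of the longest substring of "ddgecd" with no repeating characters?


Input: "ddgecd"
Sliding window (track last position of each char):
  Position 0 ('d'): window [0,0] length 1 -- new best
  Position 1 ('d'): repeat (last at 0), move window start to 1
  Position 1 ('d'): window [1,1] length 1
  Position 2 ('g'): window [1,2] length 2 -- new best
  Position 3 ('e'): window [1,3] length 3 -- new best
  Position 4 ('c'): window [1,4] length 4 -- new best
  Position 5 ('d'): repeat (last at 1), move window start to 2
  Position 5 ('d'): window [2,5] length 4
Longest substring with no repeats: "dgec" with length 4

4


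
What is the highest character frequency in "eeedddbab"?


Input: eeedddbab
Character counts:
  'a': 1
  'b': 2
  'd': 3
  'e': 3
Maximum frequency: 3

3


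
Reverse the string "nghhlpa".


Input: nghhlpa
Reading characters right to left:
  Position 6: 'a'
  Position 5: 'p'
  Position 4: 'l'
  Position 3: 'h'
  Position 2: 'h'
  Position 1: 'g'
  Position 0: 'n'
Reversed: aplhhgn

aplhhgn


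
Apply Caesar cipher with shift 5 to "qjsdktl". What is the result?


Caesar cipher: shift "qjsdktl" by 5
  'q' (pos 16) + 5 = pos 21 = 'v'
  'j' (pos 9) + 5 = pos 14 = 'o'
  's' (pos 18) + 5 = pos 23 = 'x'
  'd' (pos 3) + 5 = pos 8 = 'i'
  'k' (pos 10) + 5 = pos 15 = 'p'
  't' (pos 19) + 5 = pos 24 = 'y'
  'l' (pos 11) + 5 = pos 16 = 'q'
Result: voxipyq

voxipyq


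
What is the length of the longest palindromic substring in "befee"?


Input: "befee"
Checking substrings for palindromes:
  [1:4] "efe" (len 3) => palindrome
  [3:5] "ee" (len 2) => palindrome
Longest palindromic substring: "efe" with length 3

3


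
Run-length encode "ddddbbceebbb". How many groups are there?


Input: ddddbbceebbb
Scanning for consecutive runs:
  Group 1: 'd' x 4 (positions 0-3)
  Group 2: 'b' x 2 (positions 4-5)
  Group 3: 'c' x 1 (positions 6-6)
  Group 4: 'e' x 2 (positions 7-8)
  Group 5: 'b' x 3 (positions 9-11)
Total groups: 5

5


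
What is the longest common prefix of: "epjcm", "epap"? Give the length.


Words: epjcm, epap
  Position 0: all 'e' => match
  Position 1: all 'p' => match
  Position 2: ('j', 'a') => mismatch, stop
LCP = "ep" (length 2)

2


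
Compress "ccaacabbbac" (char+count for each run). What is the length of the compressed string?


Input: ccaacabbbac
Runs:
  'c' x 2 => "c2"
  'a' x 2 => "a2"
  'c' x 1 => "c1"
  'a' x 1 => "a1"
  'b' x 3 => "b3"
  'a' x 1 => "a1"
  'c' x 1 => "c1"
Compressed: "c2a2c1a1b3a1c1"
Compressed length: 14

14


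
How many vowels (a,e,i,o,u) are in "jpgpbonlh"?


Input: jpgpbonlh
Checking each character:
  'j' at position 0: consonant
  'p' at position 1: consonant
  'g' at position 2: consonant
  'p' at position 3: consonant
  'b' at position 4: consonant
  'o' at position 5: vowel (running total: 1)
  'n' at position 6: consonant
  'l' at position 7: consonant
  'h' at position 8: consonant
Total vowels: 1

1


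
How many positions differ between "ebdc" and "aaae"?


Comparing "ebdc" and "aaae" position by position:
  Position 0: 'e' vs 'a' => DIFFER
  Position 1: 'b' vs 'a' => DIFFER
  Position 2: 'd' vs 'a' => DIFFER
  Position 3: 'c' vs 'e' => DIFFER
Positions that differ: 4

4


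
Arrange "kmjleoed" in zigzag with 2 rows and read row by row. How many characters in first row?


Zigzag "kmjleoed" into 2 rows:
Placing characters:
  'k' => row 0
  'm' => row 1
  'j' => row 0
  'l' => row 1
  'e' => row 0
  'o' => row 1
  'e' => row 0
  'd' => row 1
Rows:
  Row 0: "kjee"
  Row 1: "mlod"
First row length: 4

4


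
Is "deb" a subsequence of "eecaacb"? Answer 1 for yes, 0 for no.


Check if "deb" is a subsequence of "eecaacb"
Greedy scan:
  Position 0 ('e'): no match needed
  Position 1 ('e'): no match needed
  Position 2 ('c'): no match needed
  Position 3 ('a'): no match needed
  Position 4 ('a'): no match needed
  Position 5 ('c'): no match needed
  Position 6 ('b'): no match needed
Only matched 0/3 characters => not a subsequence

0


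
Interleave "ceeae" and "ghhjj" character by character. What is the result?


Interleaving "ceeae" and "ghhjj":
  Position 0: 'c' from first, 'g' from second => "cg"
  Position 1: 'e' from first, 'h' from second => "eh"
  Position 2: 'e' from first, 'h' from second => "eh"
  Position 3: 'a' from first, 'j' from second => "aj"
  Position 4: 'e' from first, 'j' from second => "ej"
Result: cgehehajej

cgehehajej


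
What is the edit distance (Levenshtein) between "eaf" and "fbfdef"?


Computing edit distance: "eaf" -> "fbfdef"
DP table:
           f    b    f    d    e    f
      0    1    2    3    4    5    6
  e   1    1    2    3    4    4    5
  a   2    2    2    3    4    5    5
  f   3    2    3    2    3    4    5
Edit distance = dp[3][6] = 5

5


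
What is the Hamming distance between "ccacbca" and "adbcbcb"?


Comparing "ccacbca" and "adbcbcb" position by position:
  Position 0: 'c' vs 'a' => differ
  Position 1: 'c' vs 'd' => differ
  Position 2: 'a' vs 'b' => differ
  Position 3: 'c' vs 'c' => same
  Position 4: 'b' vs 'b' => same
  Position 5: 'c' vs 'c' => same
  Position 6: 'a' vs 'b' => differ
Total differences (Hamming distance): 4

4


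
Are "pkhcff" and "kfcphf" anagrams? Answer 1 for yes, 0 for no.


Strings: "pkhcff", "kfcphf"
Sorted first:  cffhkp
Sorted second: cffhkp
Sorted forms match => anagrams

1


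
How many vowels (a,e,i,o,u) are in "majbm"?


Input: majbm
Checking each character:
  'm' at position 0: consonant
  'a' at position 1: vowel (running total: 1)
  'j' at position 2: consonant
  'b' at position 3: consonant
  'm' at position 4: consonant
Total vowels: 1

1


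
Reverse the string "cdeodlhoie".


Input: cdeodlhoie
Reading characters right to left:
  Position 9: 'e'
  Position 8: 'i'
  Position 7: 'o'
  Position 6: 'h'
  Position 5: 'l'
  Position 4: 'd'
  Position 3: 'o'
  Position 2: 'e'
  Position 1: 'd'
  Position 0: 'c'
Reversed: eiohldoedc

eiohldoedc


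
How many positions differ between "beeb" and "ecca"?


Comparing "beeb" and "ecca" position by position:
  Position 0: 'b' vs 'e' => DIFFER
  Position 1: 'e' vs 'c' => DIFFER
  Position 2: 'e' vs 'c' => DIFFER
  Position 3: 'b' vs 'a' => DIFFER
Positions that differ: 4

4


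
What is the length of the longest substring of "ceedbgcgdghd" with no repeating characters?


Input: "ceedbgcgdghd"
Sliding window (track last position of each char):
  Position 0 ('c'): window [0,0] length 1 -- new best
  Position 1 ('e'): window [0,1] length 2 -- new best
  Position 2 ('e'): repeat (last at 1), move window start to 2
  Position 2 ('e'): window [2,2] length 1
  Position 3 ('d'): window [2,3] length 2
  Position 4 ('b'): window [2,4] length 3 -- new best
  Position 5 ('g'): window [2,5] length 4 -- new best
  Position 6 ('c'): window [2,6] length 5 -- new best
  Position 7 ('g'): repeat (last at 5), move window start to 6
  Position 7 ('g'): window [6,7] length 2
  Position 8 ('d'): window [6,8] length 3
  Position 9 ('g'): repeat (last at 7), move window start to 8
  Position 9 ('g'): window [8,9] length 2
  Position 10 ('h'): window [8,10] length 3
  Position 11 ('d'): repeat (last at 8), move window start to 9
  Position 11 ('d'): window [9,11] length 3
Longest substring with no repeats: "edbgc" with length 5

5


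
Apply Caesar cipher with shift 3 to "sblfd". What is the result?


Caesar cipher: shift "sblfd" by 3
  's' (pos 18) + 3 = pos 21 = 'v'
  'b' (pos 1) + 3 = pos 4 = 'e'
  'l' (pos 11) + 3 = pos 14 = 'o'
  'f' (pos 5) + 3 = pos 8 = 'i'
  'd' (pos 3) + 3 = pos 6 = 'g'
Result: veoig

veoig


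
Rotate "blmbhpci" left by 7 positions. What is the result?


Input: "blmbhpci", rotate left by 7
First 7 characters: "blmbhpc"
Remaining characters: "i"
Concatenate remaining + first: "i" + "blmbhpc" = "iblmbhpc"

iblmbhpc


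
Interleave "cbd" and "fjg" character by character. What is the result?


Interleaving "cbd" and "fjg":
  Position 0: 'c' from first, 'f' from second => "cf"
  Position 1: 'b' from first, 'j' from second => "bj"
  Position 2: 'd' from first, 'g' from second => "dg"
Result: cfbjdg

cfbjdg


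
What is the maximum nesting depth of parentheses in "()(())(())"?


Input: "()(())(())"
Tracking depth:
  Position 0 '(': depth becomes 1
  Position 1 ')': depth becomes 0
  Position 2 '(': depth becomes 1
  Position 3 '(': depth becomes 2
  Position 4 ')': depth becomes 1
  Position 5 ')': depth becomes 0
  Position 6 '(': depth becomes 1
  Position 7 '(': depth becomes 2
  Position 8 ')': depth becomes 1
  Position 9 ')': depth becomes 0
Maximum depth reached: 2

2


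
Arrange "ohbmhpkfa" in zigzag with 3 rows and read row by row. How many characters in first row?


Zigzag "ohbmhpkfa" into 3 rows:
Placing characters:
  'o' => row 0
  'h' => row 1
  'b' => row 2
  'm' => row 1
  'h' => row 0
  'p' => row 1
  'k' => row 2
  'f' => row 1
  'a' => row 0
Rows:
  Row 0: "oha"
  Row 1: "hmpf"
  Row 2: "bk"
First row length: 3

3


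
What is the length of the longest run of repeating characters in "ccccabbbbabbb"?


Input: "ccccabbbbabbb"
Scanning for longest run:
  Position 1 ('c'): continues run of 'c', length=2
  Position 2 ('c'): continues run of 'c', length=3
  Position 3 ('c'): continues run of 'c', length=4
  Position 4 ('a'): new char, reset run to 1
  Position 5 ('b'): new char, reset run to 1
  Position 6 ('b'): continues run of 'b', length=2
  Position 7 ('b'): continues run of 'b', length=3
  Position 8 ('b'): continues run of 'b', length=4
  Position 9 ('a'): new char, reset run to 1
  Position 10 ('b'): new char, reset run to 1
  Position 11 ('b'): continues run of 'b', length=2
  Position 12 ('b'): continues run of 'b', length=3
Longest run: 'c' with length 4

4


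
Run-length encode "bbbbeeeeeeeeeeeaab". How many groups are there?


Input: bbbbeeeeeeeeeeeaab
Scanning for consecutive runs:
  Group 1: 'b' x 4 (positions 0-3)
  Group 2: 'e' x 11 (positions 4-14)
  Group 3: 'a' x 2 (positions 15-16)
  Group 4: 'b' x 1 (positions 17-17)
Total groups: 4

4


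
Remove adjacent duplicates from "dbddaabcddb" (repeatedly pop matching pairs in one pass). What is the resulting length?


Input: dbddaabcddb
Stack-based adjacent duplicate removal:
  Read 'd': push. Stack: d
  Read 'b': push. Stack: db
  Read 'd': push. Stack: dbd
  Read 'd': matches stack top 'd' => pop. Stack: db
  Read 'a': push. Stack: dba
  Read 'a': matches stack top 'a' => pop. Stack: db
  Read 'b': matches stack top 'b' => pop. Stack: d
  Read 'c': push. Stack: dc
  Read 'd': push. Stack: dcd
  Read 'd': matches stack top 'd' => pop. Stack: dc
  Read 'b': push. Stack: dcb
Final stack: "dcb" (length 3)

3


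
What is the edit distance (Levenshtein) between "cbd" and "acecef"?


Computing edit distance: "cbd" -> "acecef"
DP table:
           a    c    e    c    e    f
      0    1    2    3    4    5    6
  c   1    1    1    2    3    4    5
  b   2    2    2    2    3    4    5
  d   3    3    3    3    3    4    5
Edit distance = dp[3][6] = 5

5


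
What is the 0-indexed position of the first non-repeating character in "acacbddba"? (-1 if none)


Input: acacbddba
Character frequencies:
  'a': 3
  'b': 2
  'c': 2
  'd': 2
Scanning left to right for freq == 1:
  Position 0 ('a'): freq=3, skip
  Position 1 ('c'): freq=2, skip
  Position 2 ('a'): freq=3, skip
  Position 3 ('c'): freq=2, skip
  Position 4 ('b'): freq=2, skip
  Position 5 ('d'): freq=2, skip
  Position 6 ('d'): freq=2, skip
  Position 7 ('b'): freq=2, skip
  Position 8 ('a'): freq=3, skip
  No unique character found => answer = -1

-1


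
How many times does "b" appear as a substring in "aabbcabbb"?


Searching for "b" in "aabbcabbb"
Scanning each position:
  Position 0: "a" => no
  Position 1: "a" => no
  Position 2: "b" => MATCH
  Position 3: "b" => MATCH
  Position 4: "c" => no
  Position 5: "a" => no
  Position 6: "b" => MATCH
  Position 7: "b" => MATCH
  Position 8: "b" => MATCH
Total occurrences: 5

5


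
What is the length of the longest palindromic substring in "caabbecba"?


Input: "caabbecba"
Checking substrings for palindromes:
  [1:3] "aa" (len 2) => palindrome
  [3:5] "bb" (len 2) => palindrome
Longest palindromic substring: "aa" with length 2

2


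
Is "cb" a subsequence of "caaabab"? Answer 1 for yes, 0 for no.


Check if "cb" is a subsequence of "caaabab"
Greedy scan:
  Position 0 ('c'): matches sub[0] = 'c'
  Position 1 ('a'): no match needed
  Position 2 ('a'): no match needed
  Position 3 ('a'): no match needed
  Position 4 ('b'): matches sub[1] = 'b'
  Position 5 ('a'): no match needed
  Position 6 ('b'): no match needed
All 2 characters matched => is a subsequence

1


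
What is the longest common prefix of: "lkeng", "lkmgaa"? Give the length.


Words: lkeng, lkmgaa
  Position 0: all 'l' => match
  Position 1: all 'k' => match
  Position 2: ('e', 'm') => mismatch, stop
LCP = "lk" (length 2)

2


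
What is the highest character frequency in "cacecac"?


Input: cacecac
Character counts:
  'a': 2
  'c': 4
  'e': 1
Maximum frequency: 4

4


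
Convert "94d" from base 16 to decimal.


Input: "94d" in base 16
Positional expansion:
  Digit '9' (value 9) x 16^2 = 2304
  Digit '4' (value 4) x 16^1 = 64
  Digit 'd' (value 13) x 16^0 = 13
Sum = 2381

2381


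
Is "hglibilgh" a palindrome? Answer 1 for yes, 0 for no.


Input: hglibilgh
Reversed: hglibilgh
  Compare pos 0 ('h') with pos 8 ('h'): match
  Compare pos 1 ('g') with pos 7 ('g'): match
  Compare pos 2 ('l') with pos 6 ('l'): match
  Compare pos 3 ('i') with pos 5 ('i'): match
Result: palindrome

1


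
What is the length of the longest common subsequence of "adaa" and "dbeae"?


LCS of "adaa" and "dbeae"
DP table:
           d    b    e    a    e
      0    0    0    0    0    0
  a   0    0    0    0    1    1
  d   0    1    1    1    1    1
  a   0    1    1    1    2    2
  a   0    1    1    1    2    2
LCS length = dp[4][5] = 2

2


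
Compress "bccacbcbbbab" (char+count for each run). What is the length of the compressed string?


Input: bccacbcbbbab
Runs:
  'b' x 1 => "b1"
  'c' x 2 => "c2"
  'a' x 1 => "a1"
  'c' x 1 => "c1"
  'b' x 1 => "b1"
  'c' x 1 => "c1"
  'b' x 3 => "b3"
  'a' x 1 => "a1"
  'b' x 1 => "b1"
Compressed: "b1c2a1c1b1c1b3a1b1"
Compressed length: 18

18


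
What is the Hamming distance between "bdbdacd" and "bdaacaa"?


Comparing "bdbdacd" and "bdaacaa" position by position:
  Position 0: 'b' vs 'b' => same
  Position 1: 'd' vs 'd' => same
  Position 2: 'b' vs 'a' => differ
  Position 3: 'd' vs 'a' => differ
  Position 4: 'a' vs 'c' => differ
  Position 5: 'c' vs 'a' => differ
  Position 6: 'd' vs 'a' => differ
Total differences (Hamming distance): 5

5


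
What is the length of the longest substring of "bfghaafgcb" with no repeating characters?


Input: "bfghaafgcb"
Sliding window (track last position of each char):
  Position 0 ('b'): window [0,0] length 1 -- new best
  Position 1 ('f'): window [0,1] length 2 -- new best
  Position 2 ('g'): window [0,2] length 3 -- new best
  Position 3 ('h'): window [0,3] length 4 -- new best
  Position 4 ('a'): window [0,4] length 5 -- new best
  Position 5 ('a'): repeat (last at 4), move window start to 5
  Position 5 ('a'): window [5,5] length 1
  Position 6 ('f'): window [5,6] length 2
  Position 7 ('g'): window [5,7] length 3
  Position 8 ('c'): window [5,8] length 4
  Position 9 ('b'): window [5,9] length 5
Longest substring with no repeats: "bfgha" with length 5

5


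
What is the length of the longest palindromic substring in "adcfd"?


Input: "adcfd"
Checking substrings for palindromes:
  No multi-char palindromic substrings found
Longest palindromic substring: "a" with length 1

1


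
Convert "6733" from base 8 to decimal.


Input: "6733" in base 8
Positional expansion:
  Digit '6' (value 6) x 8^3 = 3072
  Digit '7' (value 7) x 8^2 = 448
  Digit '3' (value 3) x 8^1 = 24
  Digit '3' (value 3) x 8^0 = 3
Sum = 3547

3547


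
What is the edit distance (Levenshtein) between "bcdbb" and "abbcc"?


Computing edit distance: "bcdbb" -> "abbcc"
DP table:
           a    b    b    c    c
      0    1    2    3    4    5
  b   1    1    1    2    3    4
  c   2    2    2    2    2    3
  d   3    3    3    3    3    3
  b   4    4    3    3    4    4
  b   5    5    4    3    4    5
Edit distance = dp[5][5] = 5

5


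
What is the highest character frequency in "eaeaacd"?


Input: eaeaacd
Character counts:
  'a': 3
  'c': 1
  'd': 1
  'e': 2
Maximum frequency: 3

3


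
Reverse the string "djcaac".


Input: djcaac
Reading characters right to left:
  Position 5: 'c'
  Position 4: 'a'
  Position 3: 'a'
  Position 2: 'c'
  Position 1: 'j'
  Position 0: 'd'
Reversed: caacjd

caacjd


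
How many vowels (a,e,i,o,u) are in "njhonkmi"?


Input: njhonkmi
Checking each character:
  'n' at position 0: consonant
  'j' at position 1: consonant
  'h' at position 2: consonant
  'o' at position 3: vowel (running total: 1)
  'n' at position 4: consonant
  'k' at position 5: consonant
  'm' at position 6: consonant
  'i' at position 7: vowel (running total: 2)
Total vowels: 2

2


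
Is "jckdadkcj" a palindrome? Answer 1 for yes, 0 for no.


Input: jckdadkcj
Reversed: jckdadkcj
  Compare pos 0 ('j') with pos 8 ('j'): match
  Compare pos 1 ('c') with pos 7 ('c'): match
  Compare pos 2 ('k') with pos 6 ('k'): match
  Compare pos 3 ('d') with pos 5 ('d'): match
Result: palindrome

1


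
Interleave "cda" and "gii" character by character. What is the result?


Interleaving "cda" and "gii":
  Position 0: 'c' from first, 'g' from second => "cg"
  Position 1: 'd' from first, 'i' from second => "di"
  Position 2: 'a' from first, 'i' from second => "ai"
Result: cgdiai

cgdiai


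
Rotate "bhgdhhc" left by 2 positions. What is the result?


Input: "bhgdhhc", rotate left by 2
First 2 characters: "bh"
Remaining characters: "gdhhc"
Concatenate remaining + first: "gdhhc" + "bh" = "gdhhcbh"

gdhhcbh


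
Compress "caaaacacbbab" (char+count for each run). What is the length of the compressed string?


Input: caaaacacbbab
Runs:
  'c' x 1 => "c1"
  'a' x 4 => "a4"
  'c' x 1 => "c1"
  'a' x 1 => "a1"
  'c' x 1 => "c1"
  'b' x 2 => "b2"
  'a' x 1 => "a1"
  'b' x 1 => "b1"
Compressed: "c1a4c1a1c1b2a1b1"
Compressed length: 16

16


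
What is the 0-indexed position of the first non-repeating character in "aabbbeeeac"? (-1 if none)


Input: aabbbeeeac
Character frequencies:
  'a': 3
  'b': 3
  'c': 1
  'e': 3
Scanning left to right for freq == 1:
  Position 0 ('a'): freq=3, skip
  Position 1 ('a'): freq=3, skip
  Position 2 ('b'): freq=3, skip
  Position 3 ('b'): freq=3, skip
  Position 4 ('b'): freq=3, skip
  Position 5 ('e'): freq=3, skip
  Position 6 ('e'): freq=3, skip
  Position 7 ('e'): freq=3, skip
  Position 8 ('a'): freq=3, skip
  Position 9 ('c'): unique! => answer = 9

9


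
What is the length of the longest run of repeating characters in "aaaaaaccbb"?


Input: "aaaaaaccbb"
Scanning for longest run:
  Position 1 ('a'): continues run of 'a', length=2
  Position 2 ('a'): continues run of 'a', length=3
  Position 3 ('a'): continues run of 'a', length=4
  Position 4 ('a'): continues run of 'a', length=5
  Position 5 ('a'): continues run of 'a', length=6
  Position 6 ('c'): new char, reset run to 1
  Position 7 ('c'): continues run of 'c', length=2
  Position 8 ('b'): new char, reset run to 1
  Position 9 ('b'): continues run of 'b', length=2
Longest run: 'a' with length 6

6


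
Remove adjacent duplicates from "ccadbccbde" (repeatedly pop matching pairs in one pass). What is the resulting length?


Input: ccadbccbde
Stack-based adjacent duplicate removal:
  Read 'c': push. Stack: c
  Read 'c': matches stack top 'c' => pop. Stack: (empty)
  Read 'a': push. Stack: a
  Read 'd': push. Stack: ad
  Read 'b': push. Stack: adb
  Read 'c': push. Stack: adbc
  Read 'c': matches stack top 'c' => pop. Stack: adb
  Read 'b': matches stack top 'b' => pop. Stack: ad
  Read 'd': matches stack top 'd' => pop. Stack: a
  Read 'e': push. Stack: ae
Final stack: "ae" (length 2)

2


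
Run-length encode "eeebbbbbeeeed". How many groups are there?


Input: eeebbbbbeeeed
Scanning for consecutive runs:
  Group 1: 'e' x 3 (positions 0-2)
  Group 2: 'b' x 5 (positions 3-7)
  Group 3: 'e' x 4 (positions 8-11)
  Group 4: 'd' x 1 (positions 12-12)
Total groups: 4

4


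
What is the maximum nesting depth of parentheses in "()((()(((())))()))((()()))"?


Input: "()((()(((())))()))((()()))"
Tracking depth:
  Position 0 '(': depth becomes 1
  Position 1 ')': depth becomes 0
  Position 2 '(': depth becomes 1
  Position 3 '(': depth becomes 2
  Position 4 '(': depth becomes 3
  Position 5 ')': depth becomes 2
  Position 6 '(': depth becomes 3
  Position 7 '(': depth becomes 4
  Position 8 '(': depth becomes 5
  Position 9 '(': depth becomes 6
  Position 10 ')': depth becomes 5
  Position 11 ')': depth becomes 4
  Position 12 ')': depth becomes 3
  Position 13 ')': depth becomes 2
  Position 14 '(': depth becomes 3
  Position 15 ')': depth becomes 2
  Position 16 ')': depth becomes 1
  Position 17 ')': depth becomes 0
  Position 18 '(': depth becomes 1
  Position 19 '(': depth becomes 2
  Position 20 '(': depth becomes 3
  Position 21 ')': depth becomes 2
  Position 22 '(': depth becomes 3
  Position 23 ')': depth becomes 2
  Position 24 ')': depth becomes 1
  Position 25 ')': depth becomes 0
Maximum depth reached: 6

6


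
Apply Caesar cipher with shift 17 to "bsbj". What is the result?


Caesar cipher: shift "bsbj" by 17
  'b' (pos 1) + 17 = pos 18 = 's'
  's' (pos 18) + 17 = pos 9 = 'j'
  'b' (pos 1) + 17 = pos 18 = 's'
  'j' (pos 9) + 17 = pos 0 = 'a'
Result: sjsa

sjsa


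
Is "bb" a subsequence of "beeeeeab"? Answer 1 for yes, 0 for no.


Check if "bb" is a subsequence of "beeeeeab"
Greedy scan:
  Position 0 ('b'): matches sub[0] = 'b'
  Position 1 ('e'): no match needed
  Position 2 ('e'): no match needed
  Position 3 ('e'): no match needed
  Position 4 ('e'): no match needed
  Position 5 ('e'): no match needed
  Position 6 ('a'): no match needed
  Position 7 ('b'): matches sub[1] = 'b'
All 2 characters matched => is a subsequence

1


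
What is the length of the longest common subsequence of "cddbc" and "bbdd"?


LCS of "cddbc" and "bbdd"
DP table:
           b    b    d    d
      0    0    0    0    0
  c   0    0    0    0    0
  d   0    0    0    1    1
  d   0    0    0    1    2
  b   0    1    1    1    2
  c   0    1    1    1    2
LCS length = dp[5][4] = 2

2


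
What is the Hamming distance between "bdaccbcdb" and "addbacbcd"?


Comparing "bdaccbcdb" and "addbacbcd" position by position:
  Position 0: 'b' vs 'a' => differ
  Position 1: 'd' vs 'd' => same
  Position 2: 'a' vs 'd' => differ
  Position 3: 'c' vs 'b' => differ
  Position 4: 'c' vs 'a' => differ
  Position 5: 'b' vs 'c' => differ
  Position 6: 'c' vs 'b' => differ
  Position 7: 'd' vs 'c' => differ
  Position 8: 'b' vs 'd' => differ
Total differences (Hamming distance): 8

8


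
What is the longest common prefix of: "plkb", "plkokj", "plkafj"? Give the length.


Words: plkb, plkokj, plkafj
  Position 0: all 'p' => match
  Position 1: all 'l' => match
  Position 2: all 'k' => match
  Position 3: ('b', 'o', 'a') => mismatch, stop
LCP = "plk" (length 3)

3


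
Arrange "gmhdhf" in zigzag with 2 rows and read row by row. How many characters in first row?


Zigzag "gmhdhf" into 2 rows:
Placing characters:
  'g' => row 0
  'm' => row 1
  'h' => row 0
  'd' => row 1
  'h' => row 0
  'f' => row 1
Rows:
  Row 0: "ghh"
  Row 1: "mdf"
First row length: 3

3


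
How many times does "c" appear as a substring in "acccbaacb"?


Searching for "c" in "acccbaacb"
Scanning each position:
  Position 0: "a" => no
  Position 1: "c" => MATCH
  Position 2: "c" => MATCH
  Position 3: "c" => MATCH
  Position 4: "b" => no
  Position 5: "a" => no
  Position 6: "a" => no
  Position 7: "c" => MATCH
  Position 8: "b" => no
Total occurrences: 4

4


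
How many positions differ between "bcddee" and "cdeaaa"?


Comparing "bcddee" and "cdeaaa" position by position:
  Position 0: 'b' vs 'c' => DIFFER
  Position 1: 'c' vs 'd' => DIFFER
  Position 2: 'd' vs 'e' => DIFFER
  Position 3: 'd' vs 'a' => DIFFER
  Position 4: 'e' vs 'a' => DIFFER
  Position 5: 'e' vs 'a' => DIFFER
Positions that differ: 6

6


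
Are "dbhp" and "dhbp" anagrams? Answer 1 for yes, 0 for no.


Strings: "dbhp", "dhbp"
Sorted first:  bdhp
Sorted second: bdhp
Sorted forms match => anagrams

1


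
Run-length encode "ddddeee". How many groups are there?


Input: ddddeee
Scanning for consecutive runs:
  Group 1: 'd' x 4 (positions 0-3)
  Group 2: 'e' x 3 (positions 4-6)
Total groups: 2

2


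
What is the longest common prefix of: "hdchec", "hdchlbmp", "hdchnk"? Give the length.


Words: hdchec, hdchlbmp, hdchnk
  Position 0: all 'h' => match
  Position 1: all 'd' => match
  Position 2: all 'c' => match
  Position 3: all 'h' => match
  Position 4: ('e', 'l', 'n') => mismatch, stop
LCP = "hdch" (length 4)

4


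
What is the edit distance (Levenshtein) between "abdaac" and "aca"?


Computing edit distance: "abdaac" -> "aca"
DP table:
           a    c    a
      0    1    2    3
  a   1    0    1    2
  b   2    1    1    2
  d   3    2    2    2
  a   4    3    3    2
  a   5    4    4    3
  c   6    5    4    4
Edit distance = dp[6][3] = 4

4


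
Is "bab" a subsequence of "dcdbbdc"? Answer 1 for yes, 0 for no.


Check if "bab" is a subsequence of "dcdbbdc"
Greedy scan:
  Position 0 ('d'): no match needed
  Position 1 ('c'): no match needed
  Position 2 ('d'): no match needed
  Position 3 ('b'): matches sub[0] = 'b'
  Position 4 ('b'): no match needed
  Position 5 ('d'): no match needed
  Position 6 ('c'): no match needed
Only matched 1/3 characters => not a subsequence

0


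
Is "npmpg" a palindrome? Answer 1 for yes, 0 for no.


Input: npmpg
Reversed: gpmpn
  Compare pos 0 ('n') with pos 4 ('g'): MISMATCH
  Compare pos 1 ('p') with pos 3 ('p'): match
Result: not a palindrome

0


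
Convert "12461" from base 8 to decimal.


Input: "12461" in base 8
Positional expansion:
  Digit '1' (value 1) x 8^4 = 4096
  Digit '2' (value 2) x 8^3 = 1024
  Digit '4' (value 4) x 8^2 = 256
  Digit '6' (value 6) x 8^1 = 48
  Digit '1' (value 1) x 8^0 = 1
Sum = 5425

5425


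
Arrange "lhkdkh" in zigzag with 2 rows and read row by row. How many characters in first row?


Zigzag "lhkdkh" into 2 rows:
Placing characters:
  'l' => row 0
  'h' => row 1
  'k' => row 0
  'd' => row 1
  'k' => row 0
  'h' => row 1
Rows:
  Row 0: "lkk"
  Row 1: "hdh"
First row length: 3

3


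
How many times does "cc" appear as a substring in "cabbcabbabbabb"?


Searching for "cc" in "cabbcabbabbabb"
Scanning each position:
  Position 0: "ca" => no
  Position 1: "ab" => no
  Position 2: "bb" => no
  Position 3: "bc" => no
  Position 4: "ca" => no
  Position 5: "ab" => no
  Position 6: "bb" => no
  Position 7: "ba" => no
  Position 8: "ab" => no
  Position 9: "bb" => no
  Position 10: "ba" => no
  Position 11: "ab" => no
  Position 12: "bb" => no
Total occurrences: 0

0


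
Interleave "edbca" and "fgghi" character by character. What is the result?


Interleaving "edbca" and "fgghi":
  Position 0: 'e' from first, 'f' from second => "ef"
  Position 1: 'd' from first, 'g' from second => "dg"
  Position 2: 'b' from first, 'g' from second => "bg"
  Position 3: 'c' from first, 'h' from second => "ch"
  Position 4: 'a' from first, 'i' from second => "ai"
Result: efdgbgchai

efdgbgchai


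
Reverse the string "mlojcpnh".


Input: mlojcpnh
Reading characters right to left:
  Position 7: 'h'
  Position 6: 'n'
  Position 5: 'p'
  Position 4: 'c'
  Position 3: 'j'
  Position 2: 'o'
  Position 1: 'l'
  Position 0: 'm'
Reversed: hnpcjolm

hnpcjolm


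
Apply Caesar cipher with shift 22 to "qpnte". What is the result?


Caesar cipher: shift "qpnte" by 22
  'q' (pos 16) + 22 = pos 12 = 'm'
  'p' (pos 15) + 22 = pos 11 = 'l'
  'n' (pos 13) + 22 = pos 9 = 'j'
  't' (pos 19) + 22 = pos 15 = 'p'
  'e' (pos 4) + 22 = pos 0 = 'a'
Result: mljpa

mljpa


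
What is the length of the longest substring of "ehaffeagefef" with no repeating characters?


Input: "ehaffeagefef"
Sliding window (track last position of each char):
  Position 0 ('e'): window [0,0] length 1 -- new best
  Position 1 ('h'): window [0,1] length 2 -- new best
  Position 2 ('a'): window [0,2] length 3 -- new best
  Position 3 ('f'): window [0,3] length 4 -- new best
  Position 4 ('f'): repeat (last at 3), move window start to 4
  Position 4 ('f'): window [4,4] length 1
  Position 5 ('e'): window [4,5] length 2
  Position 6 ('a'): window [4,6] length 3
  Position 7 ('g'): window [4,7] length 4
  Position 8 ('e'): repeat (last at 5), move window start to 6
  Position 8 ('e'): window [6,8] length 3
  Position 9 ('f'): window [6,9] length 4
  Position 10 ('e'): repeat (last at 8), move window start to 9
  Position 10 ('e'): window [9,10] length 2
  Position 11 ('f'): repeat (last at 9), move window start to 10
  Position 11 ('f'): window [10,11] length 2
Longest substring with no repeats: "ehaf" with length 4

4
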